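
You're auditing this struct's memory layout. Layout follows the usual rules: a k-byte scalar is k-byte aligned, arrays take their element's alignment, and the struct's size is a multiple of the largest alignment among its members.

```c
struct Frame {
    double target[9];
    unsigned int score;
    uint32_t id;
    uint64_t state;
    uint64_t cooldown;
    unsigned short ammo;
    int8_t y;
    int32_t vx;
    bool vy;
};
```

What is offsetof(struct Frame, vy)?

104

0..72  target  (72B, 8-aligned)
72..76  score  (4B, 4-aligned)
76..80  id  (4B, 4-aligned)
80..88  state  (8B, 8-aligned)
88..96  cooldown  (8B, 8-aligned)
96..98  ammo  (2B, 2-aligned)
98..99  y  (1B, 1-aligned)
99..100  -- padding (1B)
100..104  vx  (4B, 4-aligned)
104..105  vy  (1B, 1-aligned)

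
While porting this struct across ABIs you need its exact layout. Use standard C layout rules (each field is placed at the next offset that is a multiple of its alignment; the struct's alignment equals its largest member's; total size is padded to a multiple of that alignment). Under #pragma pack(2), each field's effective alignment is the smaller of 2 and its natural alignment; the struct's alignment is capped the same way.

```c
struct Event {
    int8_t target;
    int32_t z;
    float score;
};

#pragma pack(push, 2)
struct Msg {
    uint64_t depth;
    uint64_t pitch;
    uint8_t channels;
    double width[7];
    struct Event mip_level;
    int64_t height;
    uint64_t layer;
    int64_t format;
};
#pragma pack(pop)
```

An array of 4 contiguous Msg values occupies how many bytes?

Event: target at 0 (size 1, align 1) → ends 1; pad 3 to align 4 for z; z at 4 (size 4, align 4) → ends 8; score at 8 (size 4, align 4) → ends 12; total 12 bytes, alignment 4
depth at 0 (size 8, align 2) → ends 8
pitch at 8 (size 8, align 2) → ends 16
channels at 16 (size 1, align 1) → ends 17
pad 1 to align 2 for width
width at 18 (size 56, align 2) → ends 74
mip_level at 74 (size 12, align 2) → ends 86
height at 86 (size 8, align 2) → ends 94
layer at 94 (size 8, align 2) → ends 102
format at 102 (size 8, align 2) → ends 110
total 110 bytes, alignment 2
array of 4: 4 × 110 = 440

440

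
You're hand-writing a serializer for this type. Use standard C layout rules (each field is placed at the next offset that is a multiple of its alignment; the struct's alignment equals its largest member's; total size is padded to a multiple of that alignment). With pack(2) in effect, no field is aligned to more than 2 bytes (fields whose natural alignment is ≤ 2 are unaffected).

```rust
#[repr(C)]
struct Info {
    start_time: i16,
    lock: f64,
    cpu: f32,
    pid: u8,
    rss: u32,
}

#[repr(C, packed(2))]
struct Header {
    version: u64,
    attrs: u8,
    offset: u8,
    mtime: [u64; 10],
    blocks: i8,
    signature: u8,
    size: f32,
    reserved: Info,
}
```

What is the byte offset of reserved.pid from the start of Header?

Info: @0: start_time [2B, align 2] → 2; +6 pad (align 8); @8: lock [8B, align 8] → 16; @16: cpu [4B, align 4] → 20; @20: pid [1B, align 1] → 21; +3 pad (align 4); @24: rss [4B, align 4] → 28; +4 tail pad (align 8); size 32, align 8
@0: version [8B, align 2] → 8
@8: attrs [1B, align 1] → 9
@9: offset [1B, align 1] → 10
@10: mtime [80B, align 2] → 90
@90: blocks [1B, align 1] → 91
@91: signature [1B, align 1] → 92
@92: size [4B, align 2] → 96
@96: reserved [32B, align 2] → 128
within Info: pid at 20
96 + 20 = 116

116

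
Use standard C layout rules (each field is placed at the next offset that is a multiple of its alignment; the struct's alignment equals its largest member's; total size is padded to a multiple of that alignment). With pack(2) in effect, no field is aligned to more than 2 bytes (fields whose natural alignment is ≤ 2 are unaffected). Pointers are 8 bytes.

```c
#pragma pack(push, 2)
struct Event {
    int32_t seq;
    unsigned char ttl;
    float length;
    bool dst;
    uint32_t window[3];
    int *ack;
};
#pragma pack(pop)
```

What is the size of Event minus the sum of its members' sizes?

seq at 0 (size 4, align 2) → ends 4
ttl at 4 (size 1, align 1) → ends 5
pad 1 to align 2 for length
length at 6 (size 4, align 2) → ends 10
dst at 10 (size 1, align 1) → ends 11
pad 1 to align 2 for window
window at 12 (size 12, align 2) → ends 24
ack at 24 (size 8, align 2) → ends 32
total 32 bytes, alignment 2
data bytes 30, size 32 → padding 2

2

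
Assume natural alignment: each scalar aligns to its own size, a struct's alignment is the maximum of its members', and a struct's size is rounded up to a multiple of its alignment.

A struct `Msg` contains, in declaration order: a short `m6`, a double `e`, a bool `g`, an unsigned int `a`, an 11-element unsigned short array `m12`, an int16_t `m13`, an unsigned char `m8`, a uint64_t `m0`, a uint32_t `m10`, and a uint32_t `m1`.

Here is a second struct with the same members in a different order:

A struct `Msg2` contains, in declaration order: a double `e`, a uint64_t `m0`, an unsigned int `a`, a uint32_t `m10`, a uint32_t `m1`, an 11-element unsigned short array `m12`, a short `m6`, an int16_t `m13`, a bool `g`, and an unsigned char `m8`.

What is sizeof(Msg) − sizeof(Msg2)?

m6 at 0 (size 2, align 2) → ends 2
pad 6 to align 8 for e
e at 8 (size 8, align 8) → ends 16
g at 16 (size 1, align 1) → ends 17
pad 3 to align 4 for a
a at 20 (size 4, align 4) → ends 24
m12 at 24 (size 22, align 2) → ends 46
m13 at 46 (size 2, align 2) → ends 48
m8 at 48 (size 1, align 1) → ends 49
pad 7 to align 8 for m0
m0 at 56 (size 8, align 8) → ends 64
m10 at 64 (size 4, align 4) → ends 68
m1 at 68 (size 4, align 4) → ends 72
total 72 bytes, alignment 8
— Msg2 —
e at 0 (size 8, align 8) → ends 8
m0 at 8 (size 8, align 8) → ends 16
a at 16 (size 4, align 4) → ends 20
m10 at 20 (size 4, align 4) → ends 24
m1 at 24 (size 4, align 4) → ends 28
m12 at 28 (size 22, align 2) → ends 50
m6 at 50 (size 2, align 2) → ends 52
m13 at 52 (size 2, align 2) → ends 54
g at 54 (size 1, align 1) → ends 55
m8 at 55 (size 1, align 1) → ends 56
total 56 bytes, alignment 8
72 − 56 = 16

16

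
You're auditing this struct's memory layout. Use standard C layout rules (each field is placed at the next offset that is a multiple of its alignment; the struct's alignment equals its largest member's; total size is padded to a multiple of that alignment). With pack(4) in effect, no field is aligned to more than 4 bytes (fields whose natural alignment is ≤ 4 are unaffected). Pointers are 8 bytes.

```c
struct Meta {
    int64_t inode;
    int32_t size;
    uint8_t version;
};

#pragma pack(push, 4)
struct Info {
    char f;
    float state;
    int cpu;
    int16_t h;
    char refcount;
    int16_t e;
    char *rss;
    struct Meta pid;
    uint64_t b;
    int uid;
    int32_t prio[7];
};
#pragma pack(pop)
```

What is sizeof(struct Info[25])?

2100

Meta: 0..8  inode  (8B, 8-aligned); 8..12  size  (4B, 4-aligned); 12..13  version  (1B, 1-aligned); 13..16  -- tail padding (3B); sizeof = 16, alignof = 8
0..1  f  (1B, 1-aligned)
1..4  -- padding (3B)
4..8  state  (4B, 4-aligned)
8..12  cpu  (4B, 4-aligned)
12..14  h  (2B, 2-aligned)
14..15  refcount  (1B, 1-aligned)
15..16  -- padding (1B)
16..18  e  (2B, 2-aligned)
18..20  -- padding (2B)
20..28  rss  (8B, 4-aligned)
28..44  pid  (16B, 4-aligned)
44..52  b  (8B, 4-aligned)
52..56  uid  (4B, 4-aligned)
56..84  prio  (28B, 4-aligned)
sizeof = 84, alignof = 4
array of 25: 25 × 84 = 2100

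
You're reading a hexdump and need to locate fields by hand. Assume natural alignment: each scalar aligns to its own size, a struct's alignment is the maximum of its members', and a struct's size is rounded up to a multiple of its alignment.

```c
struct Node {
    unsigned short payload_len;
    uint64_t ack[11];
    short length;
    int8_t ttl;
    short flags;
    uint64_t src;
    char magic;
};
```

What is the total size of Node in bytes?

payload_len at 0 (size 2, align 2) → ends 2
pad 6 to align 8 for ack
ack at 8 (size 88, align 8) → ends 96
length at 96 (size 2, align 2) → ends 98
ttl at 98 (size 1, align 1) → ends 99
pad 1 to align 2 for flags
flags at 100 (size 2, align 2) → ends 102
pad 2 to align 8 for src
src at 104 (size 8, align 8) → ends 112
magic at 112 (size 1, align 1) → ends 113
tail pad 7 to reach multiple of 8
total 120 bytes, alignment 8

120 bytes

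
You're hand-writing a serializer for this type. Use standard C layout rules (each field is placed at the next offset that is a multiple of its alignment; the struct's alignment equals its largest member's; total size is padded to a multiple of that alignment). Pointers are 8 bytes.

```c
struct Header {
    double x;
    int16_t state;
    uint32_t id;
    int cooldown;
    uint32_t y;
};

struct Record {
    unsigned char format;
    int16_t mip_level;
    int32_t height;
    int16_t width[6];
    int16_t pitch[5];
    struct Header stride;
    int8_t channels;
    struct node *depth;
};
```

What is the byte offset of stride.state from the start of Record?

Header: x at 0 (size 8, align 8) → ends 8; state at 8 (size 2, align 2) → ends 10; pad 2 to align 4 for id; id at 12 (size 4, align 4) → ends 16; cooldown at 16 (size 4, align 4) → ends 20; y at 20 (size 4, align 4) → ends 24; total 24 bytes, alignment 8
format at 0 (size 1, align 1) → ends 1
pad 1 to align 2 for mip_level
mip_level at 2 (size 2, align 2) → ends 4
height at 4 (size 4, align 4) → ends 8
width at 8 (size 12, align 2) → ends 20
pitch at 20 (size 10, align 2) → ends 30
pad 2 to align 8 for stride
stride at 32 (size 24, align 8) → ends 56
within Header: state at 8
32 + 8 = 40

40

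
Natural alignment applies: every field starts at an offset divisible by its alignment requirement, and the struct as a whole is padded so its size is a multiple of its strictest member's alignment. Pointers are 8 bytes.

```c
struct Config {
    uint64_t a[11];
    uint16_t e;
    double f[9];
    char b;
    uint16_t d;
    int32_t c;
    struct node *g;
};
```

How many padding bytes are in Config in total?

7

a at 0 (size 88, align 8) → ends 88
e at 88 (size 2, align 2) → ends 90
pad 6 to align 8 for f
f at 96 (size 72, align 8) → ends 168
b at 168 (size 1, align 1) → ends 169
pad 1 to align 2 for d
d at 170 (size 2, align 2) → ends 172
c at 172 (size 4, align 4) → ends 176
g at 176 (size 8, align 8) → ends 184
total 184 bytes, alignment 8
data bytes 177, size 184 → padding 7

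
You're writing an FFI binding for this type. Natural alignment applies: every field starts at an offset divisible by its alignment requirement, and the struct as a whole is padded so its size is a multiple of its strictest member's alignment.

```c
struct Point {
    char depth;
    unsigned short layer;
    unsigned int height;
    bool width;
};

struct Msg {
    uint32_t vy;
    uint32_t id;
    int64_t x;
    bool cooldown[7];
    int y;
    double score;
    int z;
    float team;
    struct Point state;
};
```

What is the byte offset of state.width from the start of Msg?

Point: depth at 0 (size 1, align 1) → ends 1; pad 1 to align 2 for layer; layer at 2 (size 2, align 2) → ends 4; height at 4 (size 4, align 4) → ends 8; width at 8 (size 1, align 1) → ends 9; tail pad 3 to reach multiple of 4; total 12 bytes, alignment 4
vy at 0 (size 4, align 4) → ends 4
id at 4 (size 4, align 4) → ends 8
x at 8 (size 8, align 8) → ends 16
cooldown at 16 (size 7, align 1) → ends 23
pad 1 to align 4 for y
y at 24 (size 4, align 4) → ends 28
pad 4 to align 8 for score
score at 32 (size 8, align 8) → ends 40
z at 40 (size 4, align 4) → ends 44
team at 44 (size 4, align 4) → ends 48
state at 48 (size 12, align 4) → ends 60
within Point: width at 8
48 + 8 = 56

56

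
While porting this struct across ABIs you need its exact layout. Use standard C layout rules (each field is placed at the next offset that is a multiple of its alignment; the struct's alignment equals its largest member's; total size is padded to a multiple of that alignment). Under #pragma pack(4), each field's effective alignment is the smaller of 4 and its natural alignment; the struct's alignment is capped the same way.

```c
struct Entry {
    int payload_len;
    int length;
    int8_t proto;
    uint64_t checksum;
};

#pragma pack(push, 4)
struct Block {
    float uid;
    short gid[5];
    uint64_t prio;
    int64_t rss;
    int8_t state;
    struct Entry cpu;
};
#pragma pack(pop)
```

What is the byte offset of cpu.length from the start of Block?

Entry: payload_len at 0 (size 4, align 4) → ends 4; length at 4 (size 4, align 4) → ends 8; proto at 8 (size 1, align 1) → ends 9; pad 7 to align 8 for checksum; checksum at 16 (size 8, align 8) → ends 24; total 24 bytes, alignment 8
uid at 0 (size 4, align 4) → ends 4
gid at 4 (size 10, align 2) → ends 14
pad 2 to align 4 for prio
prio at 16 (size 8, align 4) → ends 24
rss at 24 (size 8, align 4) → ends 32
state at 32 (size 1, align 1) → ends 33
pad 3 to align 4 for cpu
cpu at 36 (size 24, align 4) → ends 60
within Entry: length at 4
36 + 4 = 40

40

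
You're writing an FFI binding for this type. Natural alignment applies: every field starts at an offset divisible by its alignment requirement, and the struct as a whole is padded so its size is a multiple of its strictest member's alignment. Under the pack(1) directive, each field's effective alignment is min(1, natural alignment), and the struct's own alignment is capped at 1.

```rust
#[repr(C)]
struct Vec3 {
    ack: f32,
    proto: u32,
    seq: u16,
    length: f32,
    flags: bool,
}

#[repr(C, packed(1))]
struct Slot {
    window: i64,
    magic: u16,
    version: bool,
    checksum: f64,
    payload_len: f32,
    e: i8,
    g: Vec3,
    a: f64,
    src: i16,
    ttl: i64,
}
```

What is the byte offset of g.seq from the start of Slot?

Vec3: ack at 0 (size 4, align 4) → ends 4; proto at 4 (size 4, align 4) → ends 8; seq at 8 (size 2, align 2) → ends 10; pad 2 to align 4 for length; length at 12 (size 4, align 4) → ends 16; flags at 16 (size 1, align 1) → ends 17; tail pad 3 to reach multiple of 4; total 20 bytes, alignment 4
window at 0 (size 8, align 1) → ends 8
magic at 8 (size 2, align 1) → ends 10
version at 10 (size 1, align 1) → ends 11
checksum at 11 (size 8, align 1) → ends 19
payload_len at 19 (size 4, align 1) → ends 23
e at 23 (size 1, align 1) → ends 24
g at 24 (size 20, align 1) → ends 44
within Vec3: seq at 8
24 + 8 = 32

32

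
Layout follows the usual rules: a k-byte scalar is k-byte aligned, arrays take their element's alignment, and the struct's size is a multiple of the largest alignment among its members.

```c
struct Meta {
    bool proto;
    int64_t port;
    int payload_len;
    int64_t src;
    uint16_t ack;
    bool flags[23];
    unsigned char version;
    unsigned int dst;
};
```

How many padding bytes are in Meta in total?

13

proto at 0 (size 1, align 1) → ends 1
pad 7 to align 8 for port
port at 8 (size 8, align 8) → ends 16
payload_len at 16 (size 4, align 4) → ends 20
pad 4 to align 8 for src
src at 24 (size 8, align 8) → ends 32
ack at 32 (size 2, align 2) → ends 34
flags at 34 (size 23, align 1) → ends 57
version at 57 (size 1, align 1) → ends 58
pad 2 to align 4 for dst
dst at 60 (size 4, align 4) → ends 64
total 64 bytes, alignment 8
data bytes 51, size 64 → padding 13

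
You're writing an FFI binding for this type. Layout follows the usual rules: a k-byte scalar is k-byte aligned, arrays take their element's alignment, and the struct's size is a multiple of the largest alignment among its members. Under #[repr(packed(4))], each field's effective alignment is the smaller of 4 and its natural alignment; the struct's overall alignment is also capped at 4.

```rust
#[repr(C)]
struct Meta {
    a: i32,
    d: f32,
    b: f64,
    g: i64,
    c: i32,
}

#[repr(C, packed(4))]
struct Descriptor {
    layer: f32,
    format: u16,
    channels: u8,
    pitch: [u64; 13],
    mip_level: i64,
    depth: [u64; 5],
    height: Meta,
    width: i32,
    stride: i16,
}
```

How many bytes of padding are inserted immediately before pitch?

Meta: a at 0 (size 4, align 4) → ends 4; d at 4 (size 4, align 4) → ends 8; b at 8 (size 8, align 8) → ends 16; g at 16 (size 8, align 8) → ends 24; c at 24 (size 4, align 4) → ends 28; tail pad 4 to reach multiple of 8; total 32 bytes, alignment 8
layer at 0 (size 4, align 4) → ends 4
format at 4 (size 2, align 2) → ends 6
channels at 6 (size 1, align 1) → ends 7
pad 1 to align 4 for pitch
pitch at 8 (size 104, align 4) → ends 112

1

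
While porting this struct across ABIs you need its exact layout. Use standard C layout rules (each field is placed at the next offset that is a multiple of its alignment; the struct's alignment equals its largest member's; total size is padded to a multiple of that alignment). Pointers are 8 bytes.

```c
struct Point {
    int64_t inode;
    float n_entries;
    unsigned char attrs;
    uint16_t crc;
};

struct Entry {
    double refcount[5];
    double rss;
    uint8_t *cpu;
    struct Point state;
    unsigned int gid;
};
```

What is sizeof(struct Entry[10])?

Point: inode at 0 (size 8, align 8) → ends 8; n_entries at 8 (size 4, align 4) → ends 12; attrs at 12 (size 1, align 1) → ends 13; pad 1 to align 2 for crc; crc at 14 (size 2, align 2) → ends 16; total 16 bytes, alignment 8
refcount at 0 (size 40, align 8) → ends 40
rss at 40 (size 8, align 8) → ends 48
cpu at 48 (size 8, align 8) → ends 56
state at 56 (size 16, align 8) → ends 72
gid at 72 (size 4, align 4) → ends 76
tail pad 4 to reach multiple of 8
total 80 bytes, alignment 8
array of 10: 10 × 80 = 800

800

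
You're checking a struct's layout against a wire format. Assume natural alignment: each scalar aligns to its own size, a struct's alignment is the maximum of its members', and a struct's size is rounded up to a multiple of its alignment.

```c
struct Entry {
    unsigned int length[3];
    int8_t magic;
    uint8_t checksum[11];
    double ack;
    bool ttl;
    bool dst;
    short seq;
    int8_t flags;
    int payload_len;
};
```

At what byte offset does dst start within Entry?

33

@0: length [12B, align 4] → 12
@12: magic [1B, align 1] → 13
@13: checksum [11B, align 1] → 24
@24: ack [8B, align 8] → 32
@32: ttl [1B, align 1] → 33
@33: dst [1B, align 1] → 34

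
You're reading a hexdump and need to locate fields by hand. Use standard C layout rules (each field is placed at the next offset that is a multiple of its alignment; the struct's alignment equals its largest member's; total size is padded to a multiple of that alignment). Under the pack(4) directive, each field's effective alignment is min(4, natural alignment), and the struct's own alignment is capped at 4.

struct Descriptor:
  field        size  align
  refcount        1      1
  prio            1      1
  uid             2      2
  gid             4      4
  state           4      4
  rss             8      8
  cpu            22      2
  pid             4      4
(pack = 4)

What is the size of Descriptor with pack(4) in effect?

0..1  refcount  (1B, 1-aligned)
1..2  prio  (1B, 1-aligned)
2..4  uid  (2B, 2-aligned)
4..8  gid  (4B, 4-aligned)
8..12  state  (4B, 4-aligned)
12..20  rss  (8B, 4-aligned)
20..42  cpu  (22B, 2-aligned)
42..44  -- padding (2B)
44..48  pid  (4B, 4-aligned)
sizeof = 48, alignof = 4

48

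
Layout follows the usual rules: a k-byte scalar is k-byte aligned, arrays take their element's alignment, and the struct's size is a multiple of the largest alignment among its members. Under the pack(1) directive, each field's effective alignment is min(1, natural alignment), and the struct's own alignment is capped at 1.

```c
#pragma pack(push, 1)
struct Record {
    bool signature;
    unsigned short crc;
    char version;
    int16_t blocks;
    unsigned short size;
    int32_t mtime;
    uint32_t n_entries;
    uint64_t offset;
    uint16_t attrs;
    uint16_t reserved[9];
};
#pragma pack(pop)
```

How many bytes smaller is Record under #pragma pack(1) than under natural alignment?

natural layout:
  0..1  signature  (1B, 1-aligned)
  1..2  -- padding (1B)
  2..4  crc  (2B, 2-aligned)
  4..5  version  (1B, 1-aligned)
  5..6  -- padding (1B)
  6..8  blocks  (2B, 2-aligned)
  8..10  size  (2B, 2-aligned)
  10..12  -- padding (2B)
  12..16  mtime  (4B, 4-aligned)
  16..20  n_entries  (4B, 4-aligned)
  20..24  -- padding (4B)
  24..32  offset  (8B, 8-aligned)
  32..34  attrs  (2B, 2-aligned)
  34..52  reserved  (18B, 2-aligned)
  52..56  -- tail padding (4B)
  sizeof = 56, alignof = 8
packed(1) layout:
  0..1  signature  (1B, 1-aligned)
  1..3  crc  (2B, 1-aligned)
  3..4  version  (1B, 1-aligned)
  4..6  blocks  (2B, 1-aligned)
  6..8  size  (2B, 1-aligned)
  8..12  mtime  (4B, 1-aligned)
  12..16  n_entries  (4B, 1-aligned)
  16..24  offset  (8B, 1-aligned)
  24..26  attrs  (2B, 1-aligned)
  26..44  reserved  (18B, 1-aligned)
  sizeof = 44, alignof = 1
56 − 44 = 12

12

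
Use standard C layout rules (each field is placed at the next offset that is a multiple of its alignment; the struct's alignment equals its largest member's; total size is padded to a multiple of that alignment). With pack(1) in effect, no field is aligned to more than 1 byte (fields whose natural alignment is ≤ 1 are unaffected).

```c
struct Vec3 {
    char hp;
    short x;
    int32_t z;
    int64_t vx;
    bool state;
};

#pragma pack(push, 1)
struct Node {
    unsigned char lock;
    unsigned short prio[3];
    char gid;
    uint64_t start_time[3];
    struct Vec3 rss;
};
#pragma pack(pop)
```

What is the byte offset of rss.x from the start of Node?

Vec3: hp at 0 (size 1, align 1) → ends 1; pad 1 to align 2 for x; x at 2 (size 2, align 2) → ends 4; z at 4 (size 4, align 4) → ends 8; vx at 8 (size 8, align 8) → ends 16; state at 16 (size 1, align 1) → ends 17; tail pad 7 to reach multiple of 8; total 24 bytes, alignment 8
lock at 0 (size 1, align 1) → ends 1
prio at 1 (size 6, align 1) → ends 7
gid at 7 (size 1, align 1) → ends 8
start_time at 8 (size 24, align 1) → ends 32
rss at 32 (size 24, align 1) → ends 56
within Vec3: x at 2
32 + 2 = 34

34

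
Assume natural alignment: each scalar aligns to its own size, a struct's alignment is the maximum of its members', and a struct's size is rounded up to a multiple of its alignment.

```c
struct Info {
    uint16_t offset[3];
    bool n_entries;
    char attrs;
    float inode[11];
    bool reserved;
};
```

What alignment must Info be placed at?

4

member alignments: offset=2, n_entries=1, attrs=1, inode=4, reserved=1
max = 4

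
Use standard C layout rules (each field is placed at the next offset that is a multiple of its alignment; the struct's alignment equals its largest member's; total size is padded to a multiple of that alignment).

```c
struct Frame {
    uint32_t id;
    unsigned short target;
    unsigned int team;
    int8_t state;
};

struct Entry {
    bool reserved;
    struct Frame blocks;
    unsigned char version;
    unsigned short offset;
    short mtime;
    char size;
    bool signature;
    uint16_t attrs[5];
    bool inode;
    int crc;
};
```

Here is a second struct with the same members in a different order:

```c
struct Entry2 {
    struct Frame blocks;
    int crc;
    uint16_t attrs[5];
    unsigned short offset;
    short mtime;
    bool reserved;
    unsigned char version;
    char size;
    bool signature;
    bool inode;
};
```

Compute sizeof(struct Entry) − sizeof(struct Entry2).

4

Frame: 0..4  id  (4B, 4-aligned); 4..6  target  (2B, 2-aligned); 6..8  -- padding (2B); 8..12  team  (4B, 4-aligned); 12..13  state  (1B, 1-aligned); 13..16  -- tail padding (3B); sizeof = 16, alignof = 4
0..1  reserved  (1B, 1-aligned)
1..4  -- padding (3B)
4..20  blocks  (16B, 4-aligned)
20..21  version  (1B, 1-aligned)
21..22  -- padding (1B)
22..24  offset  (2B, 2-aligned)
24..26  mtime  (2B, 2-aligned)
26..27  size  (1B, 1-aligned)
27..28  signature  (1B, 1-aligned)
28..38  attrs  (10B, 2-aligned)
38..39  inode  (1B, 1-aligned)
39..40  -- padding (1B)
40..44  crc  (4B, 4-aligned)
sizeof = 44, alignof = 4
— Entry2 —
0..16  blocks  (16B, 4-aligned)
16..20  crc  (4B, 4-aligned)
20..30  attrs  (10B, 2-aligned)
30..32  offset  (2B, 2-aligned)
32..34  mtime  (2B, 2-aligned)
34..35  reserved  (1B, 1-aligned)
35..36  version  (1B, 1-aligned)
36..37  size  (1B, 1-aligned)
37..38  signature  (1B, 1-aligned)
38..39  inode  (1B, 1-aligned)
39..40  -- tail padding (1B)
sizeof = 40, alignof = 4
44 − 40 = 4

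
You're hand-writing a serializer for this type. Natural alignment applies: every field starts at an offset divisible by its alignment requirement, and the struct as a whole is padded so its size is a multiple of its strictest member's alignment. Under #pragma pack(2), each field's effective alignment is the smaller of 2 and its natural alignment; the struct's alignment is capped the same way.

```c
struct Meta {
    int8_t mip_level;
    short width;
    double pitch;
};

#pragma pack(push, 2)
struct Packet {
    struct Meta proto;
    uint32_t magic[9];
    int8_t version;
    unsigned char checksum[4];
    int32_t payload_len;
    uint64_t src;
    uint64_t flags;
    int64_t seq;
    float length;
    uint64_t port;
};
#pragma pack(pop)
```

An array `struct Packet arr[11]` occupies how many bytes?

Meta: mip_level at 0 (size 1, align 1) → ends 1; pad 1 to align 2 for width; width at 2 (size 2, align 2) → ends 4; pad 4 to align 8 for pitch; pitch at 8 (size 8, align 8) → ends 16; total 16 bytes, alignment 8
proto at 0 (size 16, align 2) → ends 16
magic at 16 (size 36, align 2) → ends 52
version at 52 (size 1, align 1) → ends 53
checksum at 53 (size 4, align 1) → ends 57
pad 1 to align 2 for payload_len
payload_len at 58 (size 4, align 2) → ends 62
src at 62 (size 8, align 2) → ends 70
flags at 70 (size 8, align 2) → ends 78
seq at 78 (size 8, align 2) → ends 86
length at 86 (size 4, align 2) → ends 90
port at 90 (size 8, align 2) → ends 98
total 98 bytes, alignment 2
array of 11: 11 × 98 = 1078

1078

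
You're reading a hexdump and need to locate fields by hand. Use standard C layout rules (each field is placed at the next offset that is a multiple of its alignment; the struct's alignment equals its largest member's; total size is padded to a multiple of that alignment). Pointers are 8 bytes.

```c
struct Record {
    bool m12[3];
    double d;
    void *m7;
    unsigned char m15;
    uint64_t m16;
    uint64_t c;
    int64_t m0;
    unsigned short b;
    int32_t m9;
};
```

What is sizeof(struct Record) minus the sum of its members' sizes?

m12 at 0 (size 3, align 1) → ends 3
pad 5 to align 8 for d
d at 8 (size 8, align 8) → ends 16
m7 at 16 (size 8, align 8) → ends 24
m15 at 24 (size 1, align 1) → ends 25
pad 7 to align 8 for m16
m16 at 32 (size 8, align 8) → ends 40
c at 40 (size 8, align 8) → ends 48
m0 at 48 (size 8, align 8) → ends 56
b at 56 (size 2, align 2) → ends 58
pad 2 to align 4 for m9
m9 at 60 (size 4, align 4) → ends 64
total 64 bytes, alignment 8
data bytes 50, size 64 → padding 14

14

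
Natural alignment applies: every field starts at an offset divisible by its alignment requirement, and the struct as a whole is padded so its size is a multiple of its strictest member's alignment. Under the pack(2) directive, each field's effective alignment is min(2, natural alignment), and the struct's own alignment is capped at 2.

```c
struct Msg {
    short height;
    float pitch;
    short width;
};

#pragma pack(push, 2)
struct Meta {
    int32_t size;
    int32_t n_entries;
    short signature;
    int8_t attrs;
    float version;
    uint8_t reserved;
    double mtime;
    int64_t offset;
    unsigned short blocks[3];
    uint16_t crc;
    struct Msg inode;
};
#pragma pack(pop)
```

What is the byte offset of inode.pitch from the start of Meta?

Msg: 0..2  height  (2B, 2-aligned); 2..4  -- padding (2B); 4..8  pitch  (4B, 4-aligned); 8..10  width  (2B, 2-aligned); 10..12  -- tail padding (2B); sizeof = 12, alignof = 4
0..4  size  (4B, 2-aligned)
4..8  n_entries  (4B, 2-aligned)
8..10  signature  (2B, 2-aligned)
10..11  attrs  (1B, 1-aligned)
11..12  -- padding (1B)
12..16  version  (4B, 2-aligned)
16..17  reserved  (1B, 1-aligned)
17..18  -- padding (1B)
18..26  mtime  (8B, 2-aligned)
26..34  offset  (8B, 2-aligned)
34..40  blocks  (6B, 2-aligned)
40..42  crc  (2B, 2-aligned)
42..54  inode  (12B, 2-aligned)
within Msg: pitch at 4
42 + 4 = 46

46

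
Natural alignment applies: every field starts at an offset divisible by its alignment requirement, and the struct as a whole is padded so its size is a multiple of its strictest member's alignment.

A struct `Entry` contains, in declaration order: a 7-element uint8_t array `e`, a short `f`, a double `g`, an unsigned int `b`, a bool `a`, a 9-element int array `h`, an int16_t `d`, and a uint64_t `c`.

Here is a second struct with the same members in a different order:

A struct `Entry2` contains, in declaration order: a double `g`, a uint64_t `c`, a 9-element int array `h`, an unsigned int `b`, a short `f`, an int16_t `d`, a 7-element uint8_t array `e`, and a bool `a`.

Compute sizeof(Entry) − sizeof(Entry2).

e at 0 (size 7, align 1) → ends 7
pad 1 to align 2 for f
f at 8 (size 2, align 2) → ends 10
pad 6 to align 8 for g
g at 16 (size 8, align 8) → ends 24
b at 24 (size 4, align 4) → ends 28
a at 28 (size 1, align 1) → ends 29
pad 3 to align 4 for h
h at 32 (size 36, align 4) → ends 68
d at 68 (size 2, align 2) → ends 70
pad 2 to align 8 for c
c at 72 (size 8, align 8) → ends 80
total 80 bytes, alignment 8
— Entry2 —
g at 0 (size 8, align 8) → ends 8
c at 8 (size 8, align 8) → ends 16
h at 16 (size 36, align 4) → ends 52
b at 52 (size 4, align 4) → ends 56
f at 56 (size 2, align 2) → ends 58
d at 58 (size 2, align 2) → ends 60
e at 60 (size 7, align 1) → ends 67
a at 67 (size 1, align 1) → ends 68
tail pad 4 to reach multiple of 8
total 72 bytes, alignment 8
80 − 72 = 8

8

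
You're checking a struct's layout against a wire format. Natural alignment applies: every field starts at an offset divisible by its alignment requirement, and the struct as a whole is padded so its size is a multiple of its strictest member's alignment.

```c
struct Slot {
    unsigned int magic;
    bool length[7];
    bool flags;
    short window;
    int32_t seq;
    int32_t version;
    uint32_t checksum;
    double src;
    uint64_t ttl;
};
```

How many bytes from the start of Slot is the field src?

0..4  magic  (4B, 4-aligned)
4..11  length  (7B, 1-aligned)
11..12  flags  (1B, 1-aligned)
12..14  window  (2B, 2-aligned)
14..16  -- padding (2B)
16..20  seq  (4B, 4-aligned)
20..24  version  (4B, 4-aligned)
24..28  checksum  (4B, 4-aligned)
28..32  -- padding (4B)
32..40  src  (8B, 8-aligned)

32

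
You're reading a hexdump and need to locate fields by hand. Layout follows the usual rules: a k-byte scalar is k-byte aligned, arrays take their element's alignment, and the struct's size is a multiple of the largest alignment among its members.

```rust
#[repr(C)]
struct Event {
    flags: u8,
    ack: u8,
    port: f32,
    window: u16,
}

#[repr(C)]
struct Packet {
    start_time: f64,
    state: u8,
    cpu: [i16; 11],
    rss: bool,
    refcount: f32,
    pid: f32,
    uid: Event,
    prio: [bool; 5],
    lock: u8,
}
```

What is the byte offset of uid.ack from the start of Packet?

Event: @0: flags [1B, align 1] → 1; @1: ack [1B, align 1] → 2; +2 pad (align 4); @4: port [4B, align 4] → 8; @8: window [2B, align 2] → 10; +2 tail pad (align 4); size 12, align 4
@0: start_time [8B, align 8] → 8
@8: state [1B, align 1] → 9
+1 pad (align 2)
@10: cpu [22B, align 2] → 32
@32: rss [1B, align 1] → 33
+3 pad (align 4)
@36: refcount [4B, align 4] → 40
@40: pid [4B, align 4] → 44
@44: uid [12B, align 4] → 56
within Event: ack at 1
44 + 1 = 45

45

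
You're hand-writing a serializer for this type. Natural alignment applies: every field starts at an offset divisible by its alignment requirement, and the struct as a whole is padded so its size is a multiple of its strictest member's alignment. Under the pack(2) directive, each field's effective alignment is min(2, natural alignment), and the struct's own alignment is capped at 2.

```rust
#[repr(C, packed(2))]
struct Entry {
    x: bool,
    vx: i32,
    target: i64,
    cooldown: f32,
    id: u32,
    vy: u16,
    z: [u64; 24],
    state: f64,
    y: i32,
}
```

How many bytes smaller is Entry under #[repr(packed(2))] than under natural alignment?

12

natural layout:
  x at 0 (size 1, align 1) → ends 1
  pad 3 to align 4 for vx
  vx at 4 (size 4, align 4) → ends 8
  target at 8 (size 8, align 8) → ends 16
  cooldown at 16 (size 4, align 4) → ends 20
  id at 20 (size 4, align 4) → ends 24
  vy at 24 (size 2, align 2) → ends 26
  pad 6 to align 8 for z
  z at 32 (size 192, align 8) → ends 224
  state at 224 (size 8, align 8) → ends 232
  y at 232 (size 4, align 4) → ends 236
  tail pad 4 to reach multiple of 8
  total 240 bytes, alignment 8
packed(2) layout:
  x at 0 (size 1, align 1) → ends 1
  pad 1 to align 2 for vx
  vx at 2 (size 4, align 2) → ends 6
  target at 6 (size 8, align 2) → ends 14
  cooldown at 14 (size 4, align 2) → ends 18
  id at 18 (size 4, align 2) → ends 22
  vy at 22 (size 2, align 2) → ends 24
  z at 24 (size 192, align 2) → ends 216
  state at 216 (size 8, align 2) → ends 224
  y at 224 (size 4, align 2) → ends 228
  total 228 bytes, alignment 2
240 − 228 = 12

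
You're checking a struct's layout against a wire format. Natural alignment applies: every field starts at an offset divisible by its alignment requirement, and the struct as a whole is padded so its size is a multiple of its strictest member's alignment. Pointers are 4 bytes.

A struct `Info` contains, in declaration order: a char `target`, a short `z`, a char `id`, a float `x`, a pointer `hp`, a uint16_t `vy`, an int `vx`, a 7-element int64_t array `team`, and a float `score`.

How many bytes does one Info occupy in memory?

0..1  target  (1B, 1-aligned)
1..2  -- padding (1B)
2..4  z  (2B, 2-aligned)
4..5  id  (1B, 1-aligned)
5..8  -- padding (3B)
8..12  x  (4B, 4-aligned)
12..16  hp  (4B, 4-aligned)
16..18  vy  (2B, 2-aligned)
18..20  -- padding (2B)
20..24  vx  (4B, 4-aligned)
24..80  team  (56B, 8-aligned)
80..84  score  (4B, 4-aligned)
84..88  -- tail padding (4B)
sizeof = 88, alignof = 8

88 bytes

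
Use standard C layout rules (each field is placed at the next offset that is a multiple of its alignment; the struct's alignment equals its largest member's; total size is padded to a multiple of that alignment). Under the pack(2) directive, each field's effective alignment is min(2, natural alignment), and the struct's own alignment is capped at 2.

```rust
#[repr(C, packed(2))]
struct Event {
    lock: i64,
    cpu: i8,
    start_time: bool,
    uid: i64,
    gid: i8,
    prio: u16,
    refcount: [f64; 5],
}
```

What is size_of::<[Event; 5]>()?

310

lock at 0 (size 8, align 2) → ends 8
cpu at 8 (size 1, align 1) → ends 9
start_time at 9 (size 1, align 1) → ends 10
uid at 10 (size 8, align 2) → ends 18
gid at 18 (size 1, align 1) → ends 19
pad 1 to align 2 for prio
prio at 20 (size 2, align 2) → ends 22
refcount at 22 (size 40, align 2) → ends 62
total 62 bytes, alignment 2
array of 5: 5 × 62 = 310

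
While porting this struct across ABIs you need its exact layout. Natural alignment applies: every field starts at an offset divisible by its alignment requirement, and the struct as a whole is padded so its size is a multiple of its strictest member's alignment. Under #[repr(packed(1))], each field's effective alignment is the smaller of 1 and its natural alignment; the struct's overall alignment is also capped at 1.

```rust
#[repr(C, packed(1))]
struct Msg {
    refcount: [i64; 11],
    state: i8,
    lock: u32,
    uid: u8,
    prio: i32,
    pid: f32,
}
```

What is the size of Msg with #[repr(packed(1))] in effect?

102

@0: refcount [88B, align 1] → 88
@88: state [1B, align 1] → 89
@89: lock [4B, align 1] → 93
@93: uid [1B, align 1] → 94
@94: prio [4B, align 1] → 98
@98: pid [4B, align 1] → 102
size 102, align 1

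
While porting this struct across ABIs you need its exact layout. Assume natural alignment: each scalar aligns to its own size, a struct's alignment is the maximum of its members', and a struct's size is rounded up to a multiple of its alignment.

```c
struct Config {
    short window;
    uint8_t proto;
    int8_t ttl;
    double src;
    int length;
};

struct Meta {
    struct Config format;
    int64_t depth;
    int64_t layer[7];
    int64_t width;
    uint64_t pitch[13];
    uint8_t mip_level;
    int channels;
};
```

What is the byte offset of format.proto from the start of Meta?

2

Config: @0: window [2B, align 2] → 2; @2: proto [1B, align 1] → 3; @3: ttl [1B, align 1] → 4; +4 pad (align 8); @8: src [8B, align 8] → 16; @16: length [4B, align 4] → 20; +4 tail pad (align 8); size 24, align 8
@0: format [24B, align 8] → 24
within Config: proto at 2
0 + 2 = 2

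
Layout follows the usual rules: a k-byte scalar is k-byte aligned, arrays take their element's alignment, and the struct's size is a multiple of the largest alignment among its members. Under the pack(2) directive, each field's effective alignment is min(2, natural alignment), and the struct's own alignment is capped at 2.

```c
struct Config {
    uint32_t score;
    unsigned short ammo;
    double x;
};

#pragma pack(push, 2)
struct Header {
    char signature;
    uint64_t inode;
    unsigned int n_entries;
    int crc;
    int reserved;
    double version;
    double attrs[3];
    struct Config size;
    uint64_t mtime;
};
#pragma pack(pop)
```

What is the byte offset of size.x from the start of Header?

62

Config: 0..4  score  (4B, 4-aligned); 4..6  ammo  (2B, 2-aligned); 6..8  -- padding (2B); 8..16  x  (8B, 8-aligned); sizeof = 16, alignof = 8
0..1  signature  (1B, 1-aligned)
1..2  -- padding (1B)
2..10  inode  (8B, 2-aligned)
10..14  n_entries  (4B, 2-aligned)
14..18  crc  (4B, 2-aligned)
18..22  reserved  (4B, 2-aligned)
22..30  version  (8B, 2-aligned)
30..54  attrs  (24B, 2-aligned)
54..70  size  (16B, 2-aligned)
within Config: x at 8
54 + 8 = 62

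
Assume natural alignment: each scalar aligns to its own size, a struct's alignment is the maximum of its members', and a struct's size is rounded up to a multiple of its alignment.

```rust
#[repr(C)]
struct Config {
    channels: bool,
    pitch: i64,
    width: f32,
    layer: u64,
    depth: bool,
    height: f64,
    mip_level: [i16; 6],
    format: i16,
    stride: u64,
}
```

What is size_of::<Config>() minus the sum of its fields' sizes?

20

@0: channels [1B, align 1] → 1
+7 pad (align 8)
@8: pitch [8B, align 8] → 16
@16: width [4B, align 4] → 20
+4 pad (align 8)
@24: layer [8B, align 8] → 32
@32: depth [1B, align 1] → 33
+7 pad (align 8)
@40: height [8B, align 8] → 48
@48: mip_level [12B, align 2] → 60
@60: format [2B, align 2] → 62
+2 pad (align 8)
@64: stride [8B, align 8] → 72
size 72, align 8
data bytes 52, size 72 → padding 20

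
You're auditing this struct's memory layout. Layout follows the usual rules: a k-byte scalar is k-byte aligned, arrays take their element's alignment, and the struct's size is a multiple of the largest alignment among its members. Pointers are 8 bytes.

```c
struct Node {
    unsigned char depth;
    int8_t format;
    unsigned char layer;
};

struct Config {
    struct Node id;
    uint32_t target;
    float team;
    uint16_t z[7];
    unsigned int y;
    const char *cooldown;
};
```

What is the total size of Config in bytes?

40

Node: @0: depth [1B, align 1] → 1; @1: format [1B, align 1] → 2; @2: layer [1B, align 1] → 3; size 3, align 1
@0: id [3B, align 1] → 3
+1 pad (align 4)
@4: target [4B, align 4] → 8
@8: team [4B, align 4] → 12
@12: z [14B, align 2] → 26
+2 pad (align 4)
@28: y [4B, align 4] → 32
@32: cooldown [8B, align 8] → 40
size 40, align 8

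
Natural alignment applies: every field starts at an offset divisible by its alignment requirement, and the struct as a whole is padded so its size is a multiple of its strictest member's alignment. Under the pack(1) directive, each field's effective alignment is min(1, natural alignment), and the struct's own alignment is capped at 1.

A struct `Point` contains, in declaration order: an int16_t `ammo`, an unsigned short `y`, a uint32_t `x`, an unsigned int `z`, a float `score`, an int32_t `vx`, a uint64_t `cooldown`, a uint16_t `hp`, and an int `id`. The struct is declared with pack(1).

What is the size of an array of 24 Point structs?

816

@0: ammo [2B, align 1] → 2
@2: y [2B, align 1] → 4
@4: x [4B, align 1] → 8
@8: z [4B, align 1] → 12
@12: score [4B, align 1] → 16
@16: vx [4B, align 1] → 20
@20: cooldown [8B, align 1] → 28
@28: hp [2B, align 1] → 30
@30: id [4B, align 1] → 34
size 34, align 1
array of 24: 24 × 34 = 816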